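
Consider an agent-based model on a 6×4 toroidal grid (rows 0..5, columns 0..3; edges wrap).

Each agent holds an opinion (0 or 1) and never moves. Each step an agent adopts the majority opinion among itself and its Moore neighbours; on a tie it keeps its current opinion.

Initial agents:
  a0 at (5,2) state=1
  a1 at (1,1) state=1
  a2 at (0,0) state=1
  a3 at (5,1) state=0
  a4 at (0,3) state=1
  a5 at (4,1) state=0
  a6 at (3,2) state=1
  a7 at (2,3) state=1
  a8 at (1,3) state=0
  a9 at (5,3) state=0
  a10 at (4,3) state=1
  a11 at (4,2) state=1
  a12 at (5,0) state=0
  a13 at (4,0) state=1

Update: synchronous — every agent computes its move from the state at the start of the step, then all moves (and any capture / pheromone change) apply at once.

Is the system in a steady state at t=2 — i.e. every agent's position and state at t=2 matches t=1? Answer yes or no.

t=1: a0@(5,2):1 a1@(1,1):1 a2@(0,0):0 a3@(5,1):1 a4@(0,3):1 a5@(4,1):1 a6@(3,2):1 a7@(2,3):1 a8@(1,3):1 a9@(5,3):1 a10@(4,3):1 a11@(4,2):1 a12@(5,0):0 a13@(4,0):0
t=2: a0@(5,2):1 a1@(1,1):1 a2@(0,0):1 a3@(5,1):1 a4@(0,3):1 a5@(4,1):1 a6@(3,2):1 a7@(2,3):1 a8@(1,3):1 a9@(5,3):1 a10@(4,3):1 a11@(4,2):1 a12@(5,0):1 a13@(4,0):1

no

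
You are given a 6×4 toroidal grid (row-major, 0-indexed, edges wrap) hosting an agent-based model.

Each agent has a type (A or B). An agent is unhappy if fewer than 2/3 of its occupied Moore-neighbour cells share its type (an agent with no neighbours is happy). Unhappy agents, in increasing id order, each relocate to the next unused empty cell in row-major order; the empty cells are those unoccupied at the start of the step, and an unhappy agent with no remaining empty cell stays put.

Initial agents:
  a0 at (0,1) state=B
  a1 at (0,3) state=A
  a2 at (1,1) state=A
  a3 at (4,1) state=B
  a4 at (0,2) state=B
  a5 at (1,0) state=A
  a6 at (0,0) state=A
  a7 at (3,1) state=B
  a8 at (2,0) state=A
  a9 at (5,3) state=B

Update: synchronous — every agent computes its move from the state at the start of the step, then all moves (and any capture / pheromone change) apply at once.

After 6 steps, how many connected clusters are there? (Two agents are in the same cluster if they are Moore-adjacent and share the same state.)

t=1: a0@(1,2):B a1@(1,3):A a2@(2,1):A a3@(4,1):B a4@(2,2):B a5@(1,0):A a6@(2,3):A a7@(3,0):B a8@(2,0):A a9@(3,2):B
t=2: a0@(0,0):B a1@(0,1):A a2@(0,2):A a3@(4,1):B a4@(0,3):B a5@(1,0):A a6@(1,1):A a7@(3,1):B a8@(2,0):A a9@(3,3):B
t=3: a0@(1,2):B a1@(0,1):A a2@(0,2):A a3@(4,1):B a4@(1,3):B a5@(2,1):A a6@(1,1):A a7@(2,2):B a8@(2,3):A a9@(3,0):B
t=4: a0@(0,0):B a1@(0,1):A a2@(0,3):A a3@(4,1):B a4@(1,0):B a5@(2,0):A a6@(3,1):A a7@(3,2):B a8@(3,3):A a9@(4,0):B
t=5: a0@(0,2):B a1@(1,1):A a2@(1,2):A a3@(4,1):B a4@(1,3):B a5@(2,0):A a6@(2,1):A a7@(2,2):B a8@(2,3):A a9@(3,0):B
t=6: a0@(0,0):B a1@(0,1):A a2@(0,3):A a3@(4,1):B a4@(1,0):B a5@(3,1):A a6@(3,2):A a7@(3,3):B a8@(4,0):A a9@(4,2):B

5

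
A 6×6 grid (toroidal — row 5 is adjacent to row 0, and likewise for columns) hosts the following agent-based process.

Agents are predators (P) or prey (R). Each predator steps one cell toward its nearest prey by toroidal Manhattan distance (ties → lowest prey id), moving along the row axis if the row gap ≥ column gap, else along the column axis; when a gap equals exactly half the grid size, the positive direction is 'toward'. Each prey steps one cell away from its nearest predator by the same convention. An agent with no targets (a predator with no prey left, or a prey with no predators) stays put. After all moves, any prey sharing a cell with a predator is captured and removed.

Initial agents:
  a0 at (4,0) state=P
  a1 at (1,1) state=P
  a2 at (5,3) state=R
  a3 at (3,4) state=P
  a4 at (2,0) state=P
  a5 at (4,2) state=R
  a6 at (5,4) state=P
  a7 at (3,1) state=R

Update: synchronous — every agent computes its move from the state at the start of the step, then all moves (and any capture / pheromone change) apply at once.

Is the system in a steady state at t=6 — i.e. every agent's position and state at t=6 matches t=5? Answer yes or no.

yes

t=1: a0@(4,1):P a1@(2,1):P a2@(5,2):R a3@(4,4):P a4@(3,0):P a5@(4,3):R a6@(5,3):P
t=2: a0@(5,1):P a1@(3,1):P a3@(4,3):P a4@(4,0):P a5@(4,2):R a6@(5,2):P
t=3: a0@(4,1):P a1@(4,1):P a3@(4,2):P a4@(4,1):P a6@(4,2):P
t=4: (unchanged — steady state)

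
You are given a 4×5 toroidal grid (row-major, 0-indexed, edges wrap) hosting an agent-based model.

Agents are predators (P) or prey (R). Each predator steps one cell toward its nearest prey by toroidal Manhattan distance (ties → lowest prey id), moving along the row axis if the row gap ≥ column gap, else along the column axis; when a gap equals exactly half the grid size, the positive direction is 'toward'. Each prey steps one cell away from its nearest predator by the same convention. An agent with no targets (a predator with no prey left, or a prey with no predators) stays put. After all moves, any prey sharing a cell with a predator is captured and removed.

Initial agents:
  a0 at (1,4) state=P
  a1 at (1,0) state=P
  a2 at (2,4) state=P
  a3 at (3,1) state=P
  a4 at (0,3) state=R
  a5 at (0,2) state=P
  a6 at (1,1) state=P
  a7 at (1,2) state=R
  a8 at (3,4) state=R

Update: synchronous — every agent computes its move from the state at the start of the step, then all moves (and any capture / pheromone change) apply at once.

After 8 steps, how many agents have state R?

0

t=1: a0@(0,4):P a1@(1,1):P a2@(3,4):P a3@(3,0):P a5@(0,3):P a6@(1,2):P a7@(2,2):R
t=2: a0@(1,4):P a1@(2,1):P a2@(3,3):P a3@(3,1):P a5@(1,3):P a6@(2,2):P a7@(3,2):R
t=3: a0@(2,4):P a1@(3,1):P a2@(3,2):P a3@(3,2):P a5@(2,3):P a6@(3,2):P
t=4: (unchanged — steady state)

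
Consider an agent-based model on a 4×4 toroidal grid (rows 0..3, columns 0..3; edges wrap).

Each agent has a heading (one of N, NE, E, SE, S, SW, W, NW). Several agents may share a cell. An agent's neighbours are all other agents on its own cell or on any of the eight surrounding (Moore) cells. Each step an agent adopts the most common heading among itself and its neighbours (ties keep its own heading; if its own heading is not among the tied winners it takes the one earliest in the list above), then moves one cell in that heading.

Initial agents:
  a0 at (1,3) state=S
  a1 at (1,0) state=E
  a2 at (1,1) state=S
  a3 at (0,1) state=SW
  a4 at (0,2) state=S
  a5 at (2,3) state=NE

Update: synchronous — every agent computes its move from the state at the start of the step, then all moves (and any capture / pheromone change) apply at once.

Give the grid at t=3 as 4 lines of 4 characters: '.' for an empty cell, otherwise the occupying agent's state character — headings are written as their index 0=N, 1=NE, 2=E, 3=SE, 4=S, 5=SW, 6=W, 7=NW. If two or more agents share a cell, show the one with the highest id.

44.4
....
....
444.

t=1: a0@(2,3):S a1@(2,0):S a2@(2,1):S a3@(1,1):S a4@(1,2):S a5@(1,0):NE
t=2: a0@(3,3):S a1@(3,0):S a2@(3,1):S a3@(2,1):S a4@(2,2):S a5@(2,0):S
t=3: a0@(0,3):S a1@(0,0):S a2@(0,1):S a3@(3,1):S a4@(3,2):S a5@(3,0):S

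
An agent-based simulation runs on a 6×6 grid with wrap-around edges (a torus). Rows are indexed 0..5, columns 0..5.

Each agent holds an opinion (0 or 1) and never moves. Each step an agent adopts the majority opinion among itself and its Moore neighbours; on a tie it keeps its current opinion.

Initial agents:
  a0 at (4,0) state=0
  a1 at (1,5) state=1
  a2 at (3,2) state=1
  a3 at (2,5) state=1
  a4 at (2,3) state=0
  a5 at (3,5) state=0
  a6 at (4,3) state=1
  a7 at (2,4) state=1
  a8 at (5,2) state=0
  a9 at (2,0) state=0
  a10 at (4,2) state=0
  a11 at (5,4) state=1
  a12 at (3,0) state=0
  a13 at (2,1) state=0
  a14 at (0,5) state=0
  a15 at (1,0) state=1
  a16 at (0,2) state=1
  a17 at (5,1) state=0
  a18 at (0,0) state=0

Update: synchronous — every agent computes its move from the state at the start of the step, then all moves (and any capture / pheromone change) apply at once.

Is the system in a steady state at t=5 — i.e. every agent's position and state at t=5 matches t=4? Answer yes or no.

no

t=1: a0@(4,0):0 a1@(1,5):1 a2@(3,2):0 a3@(2,5):1 a4@(2,3):1 a5@(3,5):0 a6@(4,3):1 a7@(2,4):1 a8@(5,2):0 a9@(2,0):0 a10@(4,2):0 a11@(5,4):1 a12@(3,0):0 a13@(2,1):0 a14@(0,5):1 a15@(1,0):0 a16@(0,2):0 a17@(5,1):0 a18@(0,0):0
t=2: a0@(4,0):0 a1@(1,5):1 a2@(3,2):0 a3@(2,5):0 a4@(2,3):1 a5@(3,5):0 a6@(4,3):0 a7@(2,4):1 a8@(5,2):0 a9@(2,0):0 a10@(4,2):0 a11@(5,4):1 a12@(3,0):0 a13@(2,1):0 a14@(0,5):1 a15@(1,0):0 a16@(0,2):0 a17@(5,1):0 a18@(0,0):0
t=3: a0@(4,0):0 a1@(1,5):0 a2@(3,2):0 a3@(2,5):0 a4@(2,3):1 a5@(3,5):0 a6@(4,3):0 a7@(2,4):1 a8@(5,2):0 a9@(2,0):0 a10@(4,2):0 a11@(5,4):1 a12@(3,0):0 a13@(2,1):0 a14@(0,5):1 a15@(1,0):0 a16@(0,2):0 a17@(5,1):0 a18@(0,0):0
t=4: a0@(4,0):0 a1@(1,5):0 a2@(3,2):0 a3@(2,5):0 a4@(2,3):1 a5@(3,5):0 a6@(4,3):0 a7@(2,4):0 a8@(5,2):0 a9@(2,0):0 a10@(4,2):0 a11@(5,4):1 a12@(3,0):0 a13@(2,1):0 a14@(0,5):0 a15@(1,0):0 a16@(0,2):0 a17@(5,1):0 a18@(0,0):0
t=5: a0@(4,0):0 a1@(1,5):0 a2@(3,2):0 a3@(2,5):0 a4@(2,3):0 a5@(3,5):0 a6@(4,3):0 a7@(2,4):0 a8@(5,2):0 a9@(2,0):0 a10@(4,2):0 a11@(5,4):0 a12@(3,0):0 a13@(2,1):0 a14@(0,5):0 a15@(1,0):0 a16@(0,2):0 a17@(5,1):0 a18@(0,0):0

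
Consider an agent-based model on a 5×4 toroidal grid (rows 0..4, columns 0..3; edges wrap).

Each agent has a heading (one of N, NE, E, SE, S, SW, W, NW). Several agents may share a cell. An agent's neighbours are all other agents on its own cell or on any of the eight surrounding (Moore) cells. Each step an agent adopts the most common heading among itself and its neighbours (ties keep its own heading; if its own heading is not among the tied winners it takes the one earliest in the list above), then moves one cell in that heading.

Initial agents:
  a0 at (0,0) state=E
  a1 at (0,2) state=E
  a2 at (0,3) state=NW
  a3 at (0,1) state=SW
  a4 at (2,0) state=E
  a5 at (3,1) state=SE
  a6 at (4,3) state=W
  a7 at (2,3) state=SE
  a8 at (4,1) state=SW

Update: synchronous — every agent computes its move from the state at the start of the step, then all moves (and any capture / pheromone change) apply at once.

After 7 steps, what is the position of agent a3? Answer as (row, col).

(2, 2)

t=1: a0@(1,3):SW a1@(1,1):SW a2@(0,0):E a3@(1,0):SW a4@(3,1):SE a5@(4,2):SE a6@(4,0):E a7@(3,0):SE a8@(0,0):SW
t=2: a0@(2,2):SW a1@(2,0):SW a2@(1,3):SW a3@(2,3):SW a4@(4,2):SE a5@(0,3):SE a6@(4,1):E a7@(4,1):SE a8@(1,3):SW
t=3: a0@(3,1):SW a1@(3,3):SW a2@(2,2):SW a3@(3,2):SW a4@(0,3):SE a5@(1,0):SE a6@(0,2):SE a7@(0,2):SE a8@(2,2):SW
t=4: a0@(4,0):SW a1@(4,2):SW a2@(3,1):SW a3@(4,1):SW a4@(1,0):SE a5@(2,1):SE a6@(1,3):SE a7@(1,3):SE a8@(3,1):SW
t=5: a0@(0,3):SW a1@(0,1):SW a2@(4,0):SW a3@(0,0):SW a4@(2,1):SE a5@(3,2):SE a6@(2,0):SE a7@(2,0):SE a8@(4,0):SW
t=6: a0@(1,2):SW a1@(1,0):SW a2@(0,3):SW a3@(1,3):SW a4@(3,2):SE a5@(4,3):SE a6@(3,1):SE a7@(3,1):SE a8@(0,3):SW
t=7: a0@(2,1):SW a1@(2,3):SW a2@(1,2):SW a3@(2,2):SW a4@(4,3):SE a5@(0,0):SE a6@(4,2):SE a7@(4,2):SE a8@(1,2):SW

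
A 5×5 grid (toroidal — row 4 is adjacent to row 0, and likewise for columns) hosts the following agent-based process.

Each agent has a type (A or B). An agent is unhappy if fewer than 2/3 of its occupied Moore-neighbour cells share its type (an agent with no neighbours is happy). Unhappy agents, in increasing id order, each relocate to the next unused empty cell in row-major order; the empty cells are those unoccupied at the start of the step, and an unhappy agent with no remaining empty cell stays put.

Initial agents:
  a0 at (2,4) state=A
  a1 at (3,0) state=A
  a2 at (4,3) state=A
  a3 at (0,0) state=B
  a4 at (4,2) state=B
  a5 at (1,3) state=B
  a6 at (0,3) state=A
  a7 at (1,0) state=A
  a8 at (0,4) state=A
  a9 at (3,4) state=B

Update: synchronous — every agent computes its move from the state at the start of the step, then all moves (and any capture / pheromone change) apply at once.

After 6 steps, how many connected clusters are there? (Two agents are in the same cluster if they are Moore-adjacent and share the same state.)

3

t=1: a0@(0,1):A a1@(0,2):A a2@(1,1):A a3@(1,2):B a4@(1,4):B a5@(2,0):B a6@(2,1):A a7@(1,0):A a8@(2,2):A a9@(2,3):B
t=2: a0@(0,1):A a1@(0,2):A a2@(1,1):A a3@(0,0):B a4@(1,4):B a5@(0,3):B a6@(0,4):A a7@(1,3):A a8@(2,4):A a9@(2,3):B
t=3: a0@(0,1):A a1@(0,2):A a2@(1,1):A a3@(1,0):B a4@(1,2):B a5@(2,0):B a6@(2,1):A a7@(2,2):A a8@(3,0):A a9@(3,1):B
t=4: a0@(0,0):A a1@(0,2):A a2@(0,3):A a3@(0,4):B a4@(1,3):B a5@(1,4):B a6@(2,3):A a7@(2,4):A a8@(3,2):A a9@(3,3):B
t=5: a0@(0,1):A a1@(1,0):A a2@(1,1):A a3@(1,2):B a4@(2,0):B a5@(2,1):B a6@(2,2):A a7@(3,0):A a8@(3,1):A a9@(3,4):B
t=6: a0@(0,1):A a1@(0,0):A a2@(0,2):A a3@(0,3):B a4@(0,4):B a5@(1,3):B a6@(1,4):A a7@(2,3):A a8@(2,4):A a9@(3,2):B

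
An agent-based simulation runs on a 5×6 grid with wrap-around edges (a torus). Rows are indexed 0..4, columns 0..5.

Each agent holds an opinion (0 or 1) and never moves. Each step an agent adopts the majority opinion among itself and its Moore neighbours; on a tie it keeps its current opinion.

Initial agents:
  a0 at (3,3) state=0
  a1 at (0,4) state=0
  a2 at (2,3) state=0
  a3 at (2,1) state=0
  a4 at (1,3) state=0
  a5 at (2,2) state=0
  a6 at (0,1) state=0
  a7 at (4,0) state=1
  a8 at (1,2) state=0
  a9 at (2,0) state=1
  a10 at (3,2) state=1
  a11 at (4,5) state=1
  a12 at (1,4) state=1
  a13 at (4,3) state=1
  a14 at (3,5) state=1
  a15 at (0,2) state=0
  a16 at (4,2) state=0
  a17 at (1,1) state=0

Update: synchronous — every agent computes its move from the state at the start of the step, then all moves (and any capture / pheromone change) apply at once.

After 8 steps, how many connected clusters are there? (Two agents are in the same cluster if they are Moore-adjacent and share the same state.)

t=1: a0@(3,3):0 a1@(0,4):1 a2@(2,3):0 a3@(2,1):0 a4@(1,3):0 a5@(2,2):0 a6@(0,1):0 a7@(4,0):1 a8@(1,2):0 a9@(2,0):1 a10@(3,2):0 a11@(4,5):1 a12@(1,4):0 a13@(4,3):0 a14@(3,5):1 a15@(0,2):0 a16@(4,2):0 a17@(1,1):0
t=2: a0@(3,3):0 a1@(0,4):0 a2@(2,3):0 a3@(2,1):0 a4@(1,3):0 a5@(2,2):0 a6@(0,1):0 a7@(4,0):1 a8@(1,2):0 a9@(2,0):1 a10@(3,2):0 a11@(4,5):1 a12@(1,4):0 a13@(4,3):0 a14@(3,5):1 a15@(0,2):0 a16@(4,2):0 a17@(1,1):0
t=3: (unchanged — steady state)

2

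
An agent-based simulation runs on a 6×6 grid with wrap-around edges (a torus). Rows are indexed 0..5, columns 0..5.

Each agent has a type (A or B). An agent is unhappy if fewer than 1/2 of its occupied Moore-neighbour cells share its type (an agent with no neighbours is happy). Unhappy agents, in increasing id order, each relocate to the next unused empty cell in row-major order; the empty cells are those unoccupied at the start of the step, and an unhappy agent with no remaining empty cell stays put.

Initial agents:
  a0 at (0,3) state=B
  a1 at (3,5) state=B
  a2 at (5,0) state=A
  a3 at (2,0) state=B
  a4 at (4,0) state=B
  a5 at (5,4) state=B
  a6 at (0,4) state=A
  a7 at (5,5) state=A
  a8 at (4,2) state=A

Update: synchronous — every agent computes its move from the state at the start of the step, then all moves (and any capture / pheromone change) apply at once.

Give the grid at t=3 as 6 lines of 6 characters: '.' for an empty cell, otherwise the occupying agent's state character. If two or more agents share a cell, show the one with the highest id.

BAA...
BB....
B.....
.....B
..A...
.....A

t=1: a0@(0,3):B a1@(3,5):B a2@(5,0):A a3@(2,0):B a4@(0,0):B a5@(0,1):B a6@(0,2):A a7@(5,5):A a8@(4,2):A
t=2: a0@(0,4):B a1@(3,5):B a2@(0,5):A a3@(2,0):B a4@(1,0):B a5@(1,1):B a6@(1,2):A a7@(5,5):A a8@(4,2):A
t=3: a0@(0,0):B a1@(3,5):B a2@(0,1):A a3@(2,0):B a4@(1,0):B a5@(1,1):B a6@(0,2):A a7@(5,5):A a8@(4,2):A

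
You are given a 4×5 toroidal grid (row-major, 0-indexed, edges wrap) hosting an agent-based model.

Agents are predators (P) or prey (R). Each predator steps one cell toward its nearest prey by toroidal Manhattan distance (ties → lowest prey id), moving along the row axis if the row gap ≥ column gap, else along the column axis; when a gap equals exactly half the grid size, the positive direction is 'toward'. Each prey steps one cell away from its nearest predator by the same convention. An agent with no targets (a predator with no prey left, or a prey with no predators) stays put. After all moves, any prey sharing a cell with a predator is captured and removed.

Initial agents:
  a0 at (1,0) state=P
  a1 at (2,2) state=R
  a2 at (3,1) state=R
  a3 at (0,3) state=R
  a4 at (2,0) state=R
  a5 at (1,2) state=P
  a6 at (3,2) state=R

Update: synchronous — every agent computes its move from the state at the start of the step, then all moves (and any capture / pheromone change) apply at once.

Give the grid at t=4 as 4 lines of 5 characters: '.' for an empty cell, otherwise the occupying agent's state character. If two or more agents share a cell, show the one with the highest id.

t=1: a0@(2,0):P a1@(3,2):R a2@(2,1):R a3@(3,3):R a4@(3,0):R a5@(2,2):P
t=2: a0@(2,1):P a1@(0,2):R a2@(2,2):R a3@(0,3):R a4@(0,0):R a5@(3,2):P
t=3: a0@(2,2):P a1@(1,2):R a2@(2,3):R a3@(1,3):R a4@(3,0):R a5@(0,2):P
t=4: a0@(1,2):P a1@(0,2):R a2@(2,4):R a3@(0,3):R a4@(3,4):R a5@(1,2):P

..RR.
..P..
....R
....R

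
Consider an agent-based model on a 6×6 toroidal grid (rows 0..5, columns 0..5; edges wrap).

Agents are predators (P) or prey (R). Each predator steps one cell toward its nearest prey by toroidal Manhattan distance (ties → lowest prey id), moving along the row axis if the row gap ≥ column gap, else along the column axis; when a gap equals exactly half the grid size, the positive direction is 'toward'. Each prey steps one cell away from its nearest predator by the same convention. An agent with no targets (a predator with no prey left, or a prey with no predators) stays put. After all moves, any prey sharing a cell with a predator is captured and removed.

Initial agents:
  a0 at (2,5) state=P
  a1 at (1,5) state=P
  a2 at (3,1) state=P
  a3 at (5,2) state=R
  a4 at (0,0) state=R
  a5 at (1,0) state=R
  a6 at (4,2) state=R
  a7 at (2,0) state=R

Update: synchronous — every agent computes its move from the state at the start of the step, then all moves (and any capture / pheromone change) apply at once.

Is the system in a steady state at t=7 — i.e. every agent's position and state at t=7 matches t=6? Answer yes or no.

t=1: a0@(2,0):P a1@(1,0):P a2@(4,1):P a3@(0,2):R a4@(5,0):R a5@(1,1):R a6@(5,2):R a7@(2,1):R
t=2: a0@(2,1):P a1@(1,1):P a2@(5,1):P a3@(0,3):R a4@(4,0):R a5@(1,2):R a6@(0,2):R a7@(2,2):R
t=3: a0@(2,2):P a1@(1,2):P a2@(4,1):P a3@(0,4):R a4@(3,0):R a5@(1,3):R a6@(5,2):R a7@(2,3):R
t=4: a0@(2,3):P a1@(1,3):P a2@(3,1):P a3@(0,5):R a4@(2,0):R a5@(1,4):R a6@(4,2):R a7@(2,4):R
t=5: a0@(2,4):P a1@(1,4):P a2@(2,1):P a3@(0,0):R a4@(1,0):R a5@(1,5):R a6@(5,2):R a7@(2,5):R
t=6: a0@(2,5):P a1@(1,5):P a2@(1,1):P a3@(0,1):R a5@(1,0):R a6@(4,2):R a7@(2,0):R
t=7: a0@(2,0):P a1@(1,0):P a2@(0,1):P a3@(5,1):R a5@(1,1):R a6@(3,2):R a7@(2,1):R

no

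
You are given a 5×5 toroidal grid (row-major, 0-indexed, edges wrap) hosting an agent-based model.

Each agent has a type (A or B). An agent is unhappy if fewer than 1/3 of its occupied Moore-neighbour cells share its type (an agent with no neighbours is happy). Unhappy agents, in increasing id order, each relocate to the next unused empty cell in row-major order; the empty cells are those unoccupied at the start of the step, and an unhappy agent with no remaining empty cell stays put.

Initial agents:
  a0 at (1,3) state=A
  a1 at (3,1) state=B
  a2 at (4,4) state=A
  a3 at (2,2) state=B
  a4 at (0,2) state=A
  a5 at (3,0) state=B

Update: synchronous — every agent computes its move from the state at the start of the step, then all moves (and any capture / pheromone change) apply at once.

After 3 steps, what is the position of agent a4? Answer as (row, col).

t=1: a0@(1,3):A a1@(3,1):B a2@(0,0):A a3@(2,2):B a4@(0,2):A a5@(3,0):B
t=2: (unchanged — steady state)

(0, 2)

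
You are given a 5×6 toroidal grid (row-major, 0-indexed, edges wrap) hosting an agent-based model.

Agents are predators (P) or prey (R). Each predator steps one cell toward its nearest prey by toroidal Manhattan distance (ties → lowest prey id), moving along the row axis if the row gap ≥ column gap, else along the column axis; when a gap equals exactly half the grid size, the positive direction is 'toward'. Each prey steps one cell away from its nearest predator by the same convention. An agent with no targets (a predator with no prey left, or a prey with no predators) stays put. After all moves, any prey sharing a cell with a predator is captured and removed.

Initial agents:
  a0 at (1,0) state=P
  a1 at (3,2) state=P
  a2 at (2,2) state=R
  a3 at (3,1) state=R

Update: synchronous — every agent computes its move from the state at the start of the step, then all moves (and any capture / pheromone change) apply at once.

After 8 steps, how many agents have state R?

2

t=1: a0@(1,1):P a1@(2,2):P a2@(1,2):R a3@(3,0):R
t=2: a0@(1,2):P a1@(1,2):P a2@(1,3):R a3@(4,0):R
t=3: a0@(1,3):P a1@(1,3):P a2@(1,4):R a3@(3,0):R
t=4: a0@(1,4):P a1@(1,4):P a2@(1,5):R a3@(3,5):R
t=5: a0@(1,5):P a1@(1,5):P a2@(1,0):R a3@(4,5):R
t=6: a0@(1,0):P a1@(1,0):P a2@(1,1):R a3@(3,5):R
t=7: a0@(1,1):P a1@(1,1):P a2@(1,2):R a3@(4,5):R
t=8: a0@(1,2):P a1@(1,2):P a2@(1,3):R a3@(3,5):R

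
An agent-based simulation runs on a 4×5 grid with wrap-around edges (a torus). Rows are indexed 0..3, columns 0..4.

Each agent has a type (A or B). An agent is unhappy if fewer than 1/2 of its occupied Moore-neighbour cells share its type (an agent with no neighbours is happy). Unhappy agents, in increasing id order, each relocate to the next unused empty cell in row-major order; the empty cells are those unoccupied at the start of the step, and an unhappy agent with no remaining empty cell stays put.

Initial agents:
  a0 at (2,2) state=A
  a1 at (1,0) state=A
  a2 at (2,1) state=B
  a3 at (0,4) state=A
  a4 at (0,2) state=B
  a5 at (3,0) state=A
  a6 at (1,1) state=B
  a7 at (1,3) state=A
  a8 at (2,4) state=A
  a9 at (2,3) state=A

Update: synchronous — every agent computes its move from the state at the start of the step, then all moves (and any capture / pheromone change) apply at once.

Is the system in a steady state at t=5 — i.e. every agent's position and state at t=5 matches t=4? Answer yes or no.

yes

t=1: a0@(2,2):A a1@(1,0):A a2@(0,0):B a3@(0,4):A a4@(0,2):B a5@(3,0):A a6@(1,1):B a7@(1,3):A a8@(2,4):A a9@(2,3):A
t=2: a0@(2,2):A a1@(1,0):A a2@(0,1):B a3@(0,4):A a4@(0,2):B a5@(3,0):A a6@(1,1):B a7@(1,3):A a8@(2,4):A a9@(2,3):A
t=3: (unchanged — steady state)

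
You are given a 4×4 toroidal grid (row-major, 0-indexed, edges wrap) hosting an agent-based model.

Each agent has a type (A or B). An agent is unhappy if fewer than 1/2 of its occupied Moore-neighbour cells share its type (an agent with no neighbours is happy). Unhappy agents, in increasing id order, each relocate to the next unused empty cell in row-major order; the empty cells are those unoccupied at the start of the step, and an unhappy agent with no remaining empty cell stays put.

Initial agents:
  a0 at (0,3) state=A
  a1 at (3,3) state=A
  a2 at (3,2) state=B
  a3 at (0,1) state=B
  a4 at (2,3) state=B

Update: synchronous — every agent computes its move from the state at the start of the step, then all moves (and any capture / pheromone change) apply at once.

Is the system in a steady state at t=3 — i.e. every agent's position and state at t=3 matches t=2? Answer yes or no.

yes

t=1: a0@(0,3):A a1@(0,0):A a2@(3,2):B a3@(0,1):B a4@(2,3):B
t=2: (unchanged — steady state)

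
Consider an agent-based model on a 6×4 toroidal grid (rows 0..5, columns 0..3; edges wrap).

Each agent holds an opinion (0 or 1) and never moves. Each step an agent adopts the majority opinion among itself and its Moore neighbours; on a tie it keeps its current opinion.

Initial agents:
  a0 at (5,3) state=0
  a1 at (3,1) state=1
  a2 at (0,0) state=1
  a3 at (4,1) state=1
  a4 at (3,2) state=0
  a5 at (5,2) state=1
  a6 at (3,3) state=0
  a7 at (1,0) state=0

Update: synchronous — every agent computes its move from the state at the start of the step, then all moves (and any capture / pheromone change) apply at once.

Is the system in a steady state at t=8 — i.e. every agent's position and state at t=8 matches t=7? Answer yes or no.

t=1: a0@(5,3):1 a1@(3,1):1 a2@(0,0):0 a3@(4,1):1 a4@(3,2):0 a5@(5,2):1 a6@(3,3):0 a7@(1,0):0
t=2: (unchanged — steady state)

yes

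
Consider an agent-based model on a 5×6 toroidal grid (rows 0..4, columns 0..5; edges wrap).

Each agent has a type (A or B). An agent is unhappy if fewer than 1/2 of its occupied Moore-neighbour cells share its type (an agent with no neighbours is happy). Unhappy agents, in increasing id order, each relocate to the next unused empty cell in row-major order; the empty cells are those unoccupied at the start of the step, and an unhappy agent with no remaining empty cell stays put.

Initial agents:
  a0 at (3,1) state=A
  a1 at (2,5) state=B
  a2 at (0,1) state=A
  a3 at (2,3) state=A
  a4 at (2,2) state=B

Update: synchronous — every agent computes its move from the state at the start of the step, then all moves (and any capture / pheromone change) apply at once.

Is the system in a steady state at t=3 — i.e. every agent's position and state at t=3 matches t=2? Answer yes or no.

t=1: a0@(0,0):A a1@(2,5):B a2@(0,1):A a3@(0,2):A a4@(0,3):B
t=2: a0@(0,0):A a1@(2,5):B a2@(0,1):A a3@(0,2):A a4@(0,4):B
t=3: (unchanged — steady state)

yes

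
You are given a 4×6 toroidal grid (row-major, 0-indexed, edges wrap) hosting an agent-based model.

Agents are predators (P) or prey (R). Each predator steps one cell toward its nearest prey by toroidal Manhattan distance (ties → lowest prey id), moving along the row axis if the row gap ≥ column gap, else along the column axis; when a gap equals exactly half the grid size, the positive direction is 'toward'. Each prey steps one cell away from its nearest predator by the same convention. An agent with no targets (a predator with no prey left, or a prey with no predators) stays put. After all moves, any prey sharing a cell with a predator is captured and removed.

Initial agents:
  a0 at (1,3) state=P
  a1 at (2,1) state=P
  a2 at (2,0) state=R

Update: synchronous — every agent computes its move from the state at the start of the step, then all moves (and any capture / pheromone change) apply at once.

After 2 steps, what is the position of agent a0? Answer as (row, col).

(2, 4)

t=1: a0@(1,4):P a1@(2,0):P a2@(2,5):R
t=2: a0@(2,4):P a1@(2,5):P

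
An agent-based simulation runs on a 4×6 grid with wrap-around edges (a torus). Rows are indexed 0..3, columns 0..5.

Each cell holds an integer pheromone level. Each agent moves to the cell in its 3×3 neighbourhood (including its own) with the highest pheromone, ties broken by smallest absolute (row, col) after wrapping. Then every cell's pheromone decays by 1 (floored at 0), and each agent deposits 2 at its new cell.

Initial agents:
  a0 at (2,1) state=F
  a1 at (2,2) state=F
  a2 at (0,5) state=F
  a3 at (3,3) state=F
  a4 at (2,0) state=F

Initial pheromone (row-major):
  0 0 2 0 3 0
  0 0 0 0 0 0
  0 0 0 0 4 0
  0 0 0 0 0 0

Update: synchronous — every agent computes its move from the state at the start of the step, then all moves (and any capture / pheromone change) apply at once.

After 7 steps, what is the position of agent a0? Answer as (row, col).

(1, 0)

t=1: a0@(1,0) a1@(1,1) a2@(0,4) a3@(2,4) a4@(1,0) | pheromone: 0 0 1 0 4 0 / 4 2 0 0 0 0 / 0 0 0 0 5 0 / 0 0 0 0 0 0
t=2: a0@(1,0) a1@(1,0) a2@(0,4) a3@(2,4) a4@(1,0) | pheromone: 0 0 0 0 5 0 / 9 1 0 0 0 0 / 0 0 0 0 6 0 / 0 0 0 0 0 0
t=3: a0@(1,0) a1@(1,0) a2@(0,4) a3@(2,4) a4@(1,0) | pheromone: 0 0 0 0 6 0 / 14 0 0 0 0 0 / 0 0 0 0 7 0 / 0 0 0 0 0 0
t=4: a0@(1,0) a1@(1,0) a2@(0,4) a3@(2,4) a4@(1,0) | pheromone: 0 0 0 0 7 0 / 19 0 0 0 0 0 / 0 0 0 0 8 0 / 0 0 0 0 0 0
t=5: a0@(1,0) a1@(1,0) a2@(0,4) a3@(2,4) a4@(1,0) | pheromone: 0 0 0 0 8 0 / 24 0 0 0 0 0 / 0 0 0 0 9 0 / 0 0 0 0 0 0
t=6: a0@(1,0) a1@(1,0) a2@(0,4) a3@(2,4) a4@(1,0) | pheromone: 0 0 0 0 9 0 / 29 0 0 0 0 0 / 0 0 0 0 10 0 / 0 0 0 0 0 0
t=7: a0@(1,0) a1@(1,0) a2@(0,4) a3@(2,4) a4@(1,0) | pheromone: 0 0 0 0 10 0 / 34 0 0 0 0 0 / 0 0 0 0 11 0 / 0 0 0 0 0 0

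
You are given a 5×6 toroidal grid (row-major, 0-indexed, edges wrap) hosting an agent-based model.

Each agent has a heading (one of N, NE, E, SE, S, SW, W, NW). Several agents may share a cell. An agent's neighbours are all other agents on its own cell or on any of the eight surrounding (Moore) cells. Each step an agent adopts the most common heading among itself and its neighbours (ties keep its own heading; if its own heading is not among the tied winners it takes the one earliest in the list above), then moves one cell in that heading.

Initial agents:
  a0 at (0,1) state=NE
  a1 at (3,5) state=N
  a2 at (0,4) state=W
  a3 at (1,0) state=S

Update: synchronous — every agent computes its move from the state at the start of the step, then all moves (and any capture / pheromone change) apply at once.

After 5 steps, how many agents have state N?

t=1: a0@(4,2):NE a1@(2,5):N a2@(0,3):W a3@(2,0):S
t=2: a0@(3,3):NE a1@(1,5):N a2@(0,2):W a3@(3,0):S
t=3: a0@(2,4):NE a1@(0,5):N a2@(0,1):W a3@(4,0):S
t=4: a0@(1,5):NE a1@(4,5):N a2@(0,0):W a3@(0,0):S
t=5: a0@(0,0):NE a1@(3,5):N a2@(0,5):W a3@(1,0):S

1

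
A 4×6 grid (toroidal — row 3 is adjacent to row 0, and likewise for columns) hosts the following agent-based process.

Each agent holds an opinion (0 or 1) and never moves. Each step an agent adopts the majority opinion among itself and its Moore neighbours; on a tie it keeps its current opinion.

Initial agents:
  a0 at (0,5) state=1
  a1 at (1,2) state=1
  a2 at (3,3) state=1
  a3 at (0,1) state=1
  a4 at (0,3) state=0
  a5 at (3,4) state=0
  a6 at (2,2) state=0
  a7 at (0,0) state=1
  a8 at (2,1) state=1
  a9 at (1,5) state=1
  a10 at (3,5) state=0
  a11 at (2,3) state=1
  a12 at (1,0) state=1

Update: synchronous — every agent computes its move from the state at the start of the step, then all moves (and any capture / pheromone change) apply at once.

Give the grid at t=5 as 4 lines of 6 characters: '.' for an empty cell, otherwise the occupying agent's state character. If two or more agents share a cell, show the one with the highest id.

11.0.1
1.1..1
.111..
...000

t=1: a0@(0,5):1 a1@(1,2):1 a2@(3,3):0 a3@(0,1):1 a4@(0,3):0 a5@(3,4):0 a6@(2,2):1 a7@(0,0):1 a8@(2,1):1 a9@(1,5):1 a10@(3,5):0 a11@(2,3):1 a12@(1,0):1
t=2: (unchanged — steady state)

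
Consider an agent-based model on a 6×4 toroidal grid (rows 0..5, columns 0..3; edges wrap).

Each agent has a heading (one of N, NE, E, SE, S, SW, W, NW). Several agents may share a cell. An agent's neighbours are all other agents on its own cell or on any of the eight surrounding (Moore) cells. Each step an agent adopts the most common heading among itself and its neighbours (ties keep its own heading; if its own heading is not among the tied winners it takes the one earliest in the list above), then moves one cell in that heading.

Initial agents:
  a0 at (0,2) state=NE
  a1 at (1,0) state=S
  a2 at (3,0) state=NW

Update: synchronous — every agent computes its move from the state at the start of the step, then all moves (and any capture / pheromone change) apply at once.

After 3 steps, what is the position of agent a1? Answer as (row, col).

t=1: a0@(5,3):NE a1@(2,0):S a2@(2,3):NW
t=2: a0@(4,0):NE a1@(3,0):S a2@(1,2):NW
t=3: a0@(3,1):NE a1@(4,0):S a2@(0,1):NW

(4, 0)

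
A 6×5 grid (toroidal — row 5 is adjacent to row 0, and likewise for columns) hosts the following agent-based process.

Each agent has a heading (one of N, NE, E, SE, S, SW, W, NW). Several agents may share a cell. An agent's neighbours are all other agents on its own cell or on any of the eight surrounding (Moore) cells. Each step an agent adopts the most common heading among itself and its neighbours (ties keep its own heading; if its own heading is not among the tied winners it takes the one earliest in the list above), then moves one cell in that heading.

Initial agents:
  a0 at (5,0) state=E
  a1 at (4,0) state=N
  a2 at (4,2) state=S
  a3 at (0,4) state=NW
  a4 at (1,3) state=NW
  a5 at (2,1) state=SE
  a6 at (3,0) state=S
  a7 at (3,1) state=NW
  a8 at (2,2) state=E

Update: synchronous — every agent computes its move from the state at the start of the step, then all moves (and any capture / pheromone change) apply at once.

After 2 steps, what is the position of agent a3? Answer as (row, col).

(4, 2)

t=1: a0@(5,1):E a1@(3,0):N a2@(5,2):S a3@(5,3):NW a4@(0,2):NW a5@(3,2):SE a6@(4,0):S a7@(4,1):S a8@(1,1):NW
t=2: a0@(0,1):S a1@(4,0):S a2@(0,2):S a3@(4,2):NW a4@(5,1):NW a5@(4,3):SE a6@(5,0):S a7@(5,1):S a8@(0,0):NW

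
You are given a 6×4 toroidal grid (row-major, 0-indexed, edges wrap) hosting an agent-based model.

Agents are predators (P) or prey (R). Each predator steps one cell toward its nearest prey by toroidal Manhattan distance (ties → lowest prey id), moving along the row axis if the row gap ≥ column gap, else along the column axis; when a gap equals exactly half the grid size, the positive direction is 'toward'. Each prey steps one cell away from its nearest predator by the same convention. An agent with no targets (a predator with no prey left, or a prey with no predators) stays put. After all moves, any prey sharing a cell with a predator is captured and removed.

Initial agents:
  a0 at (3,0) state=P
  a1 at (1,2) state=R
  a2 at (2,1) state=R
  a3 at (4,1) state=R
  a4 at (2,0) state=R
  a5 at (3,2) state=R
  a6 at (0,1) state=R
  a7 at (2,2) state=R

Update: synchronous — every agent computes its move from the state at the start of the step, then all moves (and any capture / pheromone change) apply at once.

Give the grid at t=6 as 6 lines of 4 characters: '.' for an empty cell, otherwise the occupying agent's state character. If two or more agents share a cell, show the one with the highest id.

.R..
.RR.
RR..
P...
....
....

t=1: a0@(2,0):P a1@(0,2):R a2@(1,1):R a3@(5,1):R a4@(1,0):R a5@(3,1):R a6@(5,1):R a7@(2,1):R
t=2: a0@(1,0):P a1@(5,2):R a2@(0,1):R a3@(4,1):R a4@(0,0):R a5@(4,1):R a6@(4,1):R a7@(2,2):R
t=3: a0@(0,0):P a1@(4,2):R a2@(5,1):R a3@(3,1):R a4@(5,0):R a5@(3,1):R a6@(3,1):R a7@(2,1):R
t=4: a0@(5,0):P a1@(3,2):R a2@(4,1):R a3@(2,1):R a4@(4,0):R a5@(2,1):R a6@(2,1):R a7@(3,1):R
t=5: a0@(4,0):P a1@(2,2):R a2@(3,1):R a3@(1,1):R a4@(3,0):R a5@(1,1):R a6@(1,1):R a7@(2,1):R
t=6: a0@(3,0):P a1@(1,2):R a2@(2,1):R a3@(0,1):R a4@(2,0):R a5@(0,1):R a6@(0,1):R a7@(1,1):R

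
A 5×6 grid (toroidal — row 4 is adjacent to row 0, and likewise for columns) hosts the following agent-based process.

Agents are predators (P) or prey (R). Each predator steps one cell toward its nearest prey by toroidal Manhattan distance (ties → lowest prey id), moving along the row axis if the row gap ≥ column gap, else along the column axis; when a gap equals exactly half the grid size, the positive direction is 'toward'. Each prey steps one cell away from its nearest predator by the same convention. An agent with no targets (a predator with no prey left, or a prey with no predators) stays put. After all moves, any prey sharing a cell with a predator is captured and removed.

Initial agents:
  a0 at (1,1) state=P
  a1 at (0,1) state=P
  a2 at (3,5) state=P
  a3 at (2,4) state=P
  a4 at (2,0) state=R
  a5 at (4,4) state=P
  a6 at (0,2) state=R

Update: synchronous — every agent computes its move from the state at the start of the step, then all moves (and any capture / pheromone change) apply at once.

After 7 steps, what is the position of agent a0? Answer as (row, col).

t=1: a0@(2,1):P a1@(0,2):P a2@(2,5):P a3@(2,5):P a4@(3,0):R a5@(4,3):P a6@(0,3):R
t=2: a0@(3,1):P a1@(0,3):P a2@(3,5):P a3@(3,5):P a4@(4,0):R a5@(0,3):P a6@(0,4):R
t=3: a0@(4,1):P a1@(0,4):P a2@(4,5):P a3@(4,5):P a4@(0,0):R a5@(0,4):P a6@(0,5):R
t=4: a0@(0,1):P a1@(0,5):P a2@(0,5):P a3@(0,5):P a4@(1,0):R a5@(0,5):P a6@(0,0):R
t=5: a0@(0,0):P a1@(0,0):P a2@(0,0):P a3@(0,0):P a4@(2,0):R a5@(0,0):P a6@(0,5):R
t=6: a0@(0,5):P a1@(0,5):P a2@(0,5):P a3@(0,5):P a4@(3,0):R a5@(0,5):P a6@(0,4):R
t=7: a0@(0,4):P a1@(0,4):P a2@(0,4):P a3@(0,4):P a4@(2,0):R a5@(0,4):P a6@(0,3):R

(0, 4)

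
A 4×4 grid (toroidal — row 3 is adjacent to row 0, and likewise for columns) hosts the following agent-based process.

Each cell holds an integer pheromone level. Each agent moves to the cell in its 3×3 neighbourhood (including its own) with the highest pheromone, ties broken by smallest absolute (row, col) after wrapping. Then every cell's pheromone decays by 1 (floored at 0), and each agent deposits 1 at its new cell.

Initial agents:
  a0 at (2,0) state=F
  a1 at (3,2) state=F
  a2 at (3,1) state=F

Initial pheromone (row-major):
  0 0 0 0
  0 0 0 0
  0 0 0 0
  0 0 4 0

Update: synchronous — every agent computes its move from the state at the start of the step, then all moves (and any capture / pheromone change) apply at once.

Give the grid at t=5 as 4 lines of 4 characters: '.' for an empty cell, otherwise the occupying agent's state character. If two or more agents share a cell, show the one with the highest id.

t=1: a0@(1,0) a1@(3,2) a2@(3,2) | pheromone: 0 0 0 0 / 1 0 0 0 / 0 0 0 0 / 0 0 5 0
t=2: a0@(1,0) a1@(3,2) a2@(3,2) | pheromone: 0 0 0 0 / 1 0 0 0 / 0 0 0 0 / 0 0 6 0
t=3: a0@(1,0) a1@(3,2) a2@(3,2) | pheromone: 0 0 0 0 / 1 0 0 0 / 0 0 0 0 / 0 0 7 0
t=4: a0@(1,0) a1@(3,2) a2@(3,2) | pheromone: 0 0 0 0 / 1 0 0 0 / 0 0 0 0 / 0 0 8 0
t=5: a0@(1,0) a1@(3,2) a2@(3,2) | pheromone: 0 0 0 0 / 1 0 0 0 / 0 0 0 0 / 0 0 9 0

....
F...
....
..F.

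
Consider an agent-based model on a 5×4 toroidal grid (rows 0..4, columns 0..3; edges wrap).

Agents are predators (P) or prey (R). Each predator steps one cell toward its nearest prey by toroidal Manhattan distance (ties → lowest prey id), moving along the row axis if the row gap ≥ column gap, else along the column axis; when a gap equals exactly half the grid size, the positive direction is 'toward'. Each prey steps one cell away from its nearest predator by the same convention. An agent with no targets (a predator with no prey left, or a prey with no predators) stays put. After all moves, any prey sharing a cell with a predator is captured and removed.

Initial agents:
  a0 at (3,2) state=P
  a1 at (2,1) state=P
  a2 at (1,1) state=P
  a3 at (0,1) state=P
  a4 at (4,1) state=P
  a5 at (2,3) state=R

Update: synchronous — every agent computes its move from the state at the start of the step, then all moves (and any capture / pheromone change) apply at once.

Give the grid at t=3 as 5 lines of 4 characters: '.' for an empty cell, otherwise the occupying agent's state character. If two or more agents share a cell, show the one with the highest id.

....
PP.P
....
....
....

t=1: a0@(2,2):P a1@(2,2):P a2@(1,2):P a3@(1,1):P a4@(3,1):P a5@(1,3):R
t=2: a0@(1,2):P a1@(1,2):P a2@(1,3):P a3@(1,2):P a4@(2,1):P a5@(1,0):R
t=3: a0@(1,3):P a1@(1,3):P a2@(1,0):P a3@(1,3):P a4@(1,1):P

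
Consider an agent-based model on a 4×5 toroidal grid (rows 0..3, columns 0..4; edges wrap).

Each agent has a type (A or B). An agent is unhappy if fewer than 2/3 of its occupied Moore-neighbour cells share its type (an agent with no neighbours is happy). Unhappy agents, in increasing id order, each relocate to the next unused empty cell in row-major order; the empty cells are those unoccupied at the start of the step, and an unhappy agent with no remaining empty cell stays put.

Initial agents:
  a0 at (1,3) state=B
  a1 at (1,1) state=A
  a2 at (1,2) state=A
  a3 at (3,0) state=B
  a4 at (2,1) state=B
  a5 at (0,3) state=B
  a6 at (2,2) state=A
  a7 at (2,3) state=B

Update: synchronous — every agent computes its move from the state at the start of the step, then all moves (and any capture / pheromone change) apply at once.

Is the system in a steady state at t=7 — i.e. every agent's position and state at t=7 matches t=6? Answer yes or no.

no

t=1: a0@(0,0):B a1@(1,1):A a2@(0,1):A a3@(3,0):B a4@(0,2):B a5@(0,4):B a6@(1,0):A a7@(1,4):B
t=2: a0@(0,3):B a1@(1,2):A a2@(1,3):A a3@(3,0):B a4@(2,0):B a5@(0,4):B a6@(2,1):A a7@(1,4):B
t=3: a0@(0,0):B a1@(1,2):A a2@(0,1):A a3@(3,0):B a4@(2,0):B a5@(0,4):B a6@(0,2):A a7@(1,4):B
t=4: a0@(0,0):B a1@(1,2):A a2@(0,3):A a3@(3,0):B a4@(2,0):B a5@(0,4):B a6@(0,2):A a7@(1,4):B
t=5: a0@(0,0):B a1@(1,2):A a2@(0,1):A a3@(3,0):B a4@(2,0):B a5@(0,4):B a6@(0,2):A a7@(1,4):B
t=6: a0@(0,0):B a1@(1,2):A a2@(0,3):A a3@(3,0):B a4@(2,0):B a5@(0,4):B a6@(0,2):A a7@(1,4):B
t=7: a0@(0,0):B a1@(1,2):A a2@(0,1):A a3@(3,0):B a4@(2,0):B a5@(0,4):B a6@(0,2):A a7@(1,4):B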